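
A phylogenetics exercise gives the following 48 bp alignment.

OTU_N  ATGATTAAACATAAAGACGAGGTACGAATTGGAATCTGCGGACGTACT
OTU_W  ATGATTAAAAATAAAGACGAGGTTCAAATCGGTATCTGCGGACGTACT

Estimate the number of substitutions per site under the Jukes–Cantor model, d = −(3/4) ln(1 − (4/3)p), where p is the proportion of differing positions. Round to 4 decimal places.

Differing sites — 10:C/A; 24:A/T; 26:G/A; 30:T/C; 33:A/T.
p = 5/48 = 0.104167.
d = −0.75 · ln(1 − (4/3)·0.104167) = −0.75 · ln(0.861111) = −0.75 · (-0.149532) = 0.1121.

0.1121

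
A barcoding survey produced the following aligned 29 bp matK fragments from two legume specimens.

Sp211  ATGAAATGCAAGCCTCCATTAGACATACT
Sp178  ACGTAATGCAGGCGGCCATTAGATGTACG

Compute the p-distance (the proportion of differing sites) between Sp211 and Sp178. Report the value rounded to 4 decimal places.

Mismatches occur at site 2 (T→C), site 4 (A→T), site 11 (A→G), site 14 (C→G), site 15 (T→G), site 24 (C→T), site 25 (A→G), site 29 (T→G).
There are 8 differences over 29 sites, so p = 8/29 = 0.2759.

0.2759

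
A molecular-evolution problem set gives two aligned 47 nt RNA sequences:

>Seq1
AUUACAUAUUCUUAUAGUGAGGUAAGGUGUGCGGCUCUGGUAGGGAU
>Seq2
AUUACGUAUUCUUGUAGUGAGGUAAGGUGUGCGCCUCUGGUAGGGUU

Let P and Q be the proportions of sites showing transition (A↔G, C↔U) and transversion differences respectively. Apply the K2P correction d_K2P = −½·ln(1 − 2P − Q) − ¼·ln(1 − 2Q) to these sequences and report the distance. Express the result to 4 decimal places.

0.0905

Differing sites — 6:A/G (Ti); 14:A/G (Ti); 34:G/C (Tv); 46:A/U (Tv).
Of the 4 differences, 2 transitions and 2 transversions over 47 sites: P = 2/47 = 0.042553, Q = 2/47 = 0.042553.
d = −0.5·ln(0.872341) − 0.25·ln(0.914894) = −0.5·(-0.136575) − 0.25·(-0.088947) = 0.0905.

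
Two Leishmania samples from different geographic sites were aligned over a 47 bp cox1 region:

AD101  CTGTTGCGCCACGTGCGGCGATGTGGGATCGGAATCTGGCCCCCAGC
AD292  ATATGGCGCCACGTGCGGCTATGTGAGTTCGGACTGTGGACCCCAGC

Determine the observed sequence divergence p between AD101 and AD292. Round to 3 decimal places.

0.191

Differing sites — 1:C/A; 3:G/A; 5:T/G; 20:G/T; 26:G/A; 28:A/T; 34:A/C; 36:C/G; 40:C/A.
There are 9 differences over 47 sites, so p = 9/47 = 0.191.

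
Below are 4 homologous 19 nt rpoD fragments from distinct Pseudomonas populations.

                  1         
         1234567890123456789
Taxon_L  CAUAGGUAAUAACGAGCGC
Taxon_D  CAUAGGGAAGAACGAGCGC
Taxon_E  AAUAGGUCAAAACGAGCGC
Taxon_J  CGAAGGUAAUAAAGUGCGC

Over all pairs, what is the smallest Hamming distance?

Pairwise Hamming distances:
  Taxon_L vs Taxon_D: 2
  Taxon_L vs Taxon_E: 3
  Taxon_L vs Taxon_J: 4
  Taxon_D vs Taxon_E: 4
  Taxon_D vs Taxon_J: 6
  Taxon_E vs Taxon_J: 7
The smallest is 2, between Taxon_L and Taxon_D.

2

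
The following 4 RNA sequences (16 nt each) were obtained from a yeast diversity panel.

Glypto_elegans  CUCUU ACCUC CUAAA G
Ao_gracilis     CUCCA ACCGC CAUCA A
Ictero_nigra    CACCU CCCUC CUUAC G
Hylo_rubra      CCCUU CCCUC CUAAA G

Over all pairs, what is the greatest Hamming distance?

Pairwise Hamming distances:
  Glypto_elegans vs Ao_gracilis: 7
  Glypto_elegans vs Ictero_nigra: 5
  Glypto_elegans vs Hylo_rubra: 2
  Ao_gracilis vs Ictero_nigra: 8
  Ao_gracilis vs Hylo_rubra: 9
  Ictero_nigra vs Hylo_rubra: 4
The largest is 9, between Ao_gracilis and Hylo_rubra.

9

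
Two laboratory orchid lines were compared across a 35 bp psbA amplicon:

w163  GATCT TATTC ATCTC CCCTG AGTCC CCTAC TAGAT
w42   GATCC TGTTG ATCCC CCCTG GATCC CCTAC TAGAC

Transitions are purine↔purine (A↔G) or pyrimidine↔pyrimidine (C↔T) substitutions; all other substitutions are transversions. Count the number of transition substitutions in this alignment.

Mismatches occur at site 5 (T/C, transition), site 7 (A/G, transition), site 10 (C/G, transversion), site 14 (T/C, transition), site 21 (A/G, transition), site 22 (G/A, transition), site 35 (T/C, transition).
Of the 7 differences, 6 transitions and 1 transversion, so the answer is 6.

6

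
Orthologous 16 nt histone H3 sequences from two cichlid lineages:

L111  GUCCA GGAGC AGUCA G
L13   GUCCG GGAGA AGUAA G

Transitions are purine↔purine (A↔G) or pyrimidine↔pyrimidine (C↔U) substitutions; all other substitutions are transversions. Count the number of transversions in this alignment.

Mismatches occur at site 5 (A↔G, transition), site 10 (C↔A, transversion), site 14 (C↔A, transversion).
Of the 3 differences, 1 transition and 2 transversions, so the answer is 2.

2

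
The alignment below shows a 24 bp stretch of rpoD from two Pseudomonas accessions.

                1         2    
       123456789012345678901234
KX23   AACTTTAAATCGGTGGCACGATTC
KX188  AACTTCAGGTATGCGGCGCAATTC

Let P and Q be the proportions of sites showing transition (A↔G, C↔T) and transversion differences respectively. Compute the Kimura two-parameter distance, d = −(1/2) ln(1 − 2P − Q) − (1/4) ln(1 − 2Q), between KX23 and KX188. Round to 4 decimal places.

Mismatches occur at site 6 (T↔C, transition), site 8 (A↔G, transition), site 9 (A↔G, transition), site 11 (C↔A, transversion), site 12 (G↔T, transversion), site 14 (T↔C, transition), site 18 (A↔G, transition), site 20 (G↔A, transition).
Of the 8 differences, 6 transitions and 2 transversions over 24 sites: P = 6/24 = 0.250000, Q = 2/24 = 0.083333.
d = −0.5·ln(0.416667) − 0.25·ln(0.833334) = −0.5·(-0.875468) − 0.25·(-0.182321) = 0.4833.

0.4833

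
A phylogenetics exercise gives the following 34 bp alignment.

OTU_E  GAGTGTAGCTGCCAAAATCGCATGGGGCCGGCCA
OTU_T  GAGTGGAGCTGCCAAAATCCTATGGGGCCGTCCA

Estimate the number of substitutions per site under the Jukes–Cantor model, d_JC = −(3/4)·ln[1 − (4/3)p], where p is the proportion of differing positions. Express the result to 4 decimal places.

0.1280

The sequences differ at positions 6 (T/G), 20 (G/C), 21 (C/T), 31 (G/T).
p = 4/34 = 0.117647.
d = −0.75 · ln(1 − (4/3)·0.117647) = −0.75 · ln(0.843137) = −0.75 · (-0.170626) = 0.1280.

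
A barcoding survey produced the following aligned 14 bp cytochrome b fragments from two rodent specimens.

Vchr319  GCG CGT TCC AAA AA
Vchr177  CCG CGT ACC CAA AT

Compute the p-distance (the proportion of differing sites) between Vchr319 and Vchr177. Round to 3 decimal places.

The sequences differ at positions 1 (G/C), 7 (T/A), 10 (A/C), 14 (A/T).
There are 4 differences over 14 sites, so p = 4/14 = 0.286.

0.286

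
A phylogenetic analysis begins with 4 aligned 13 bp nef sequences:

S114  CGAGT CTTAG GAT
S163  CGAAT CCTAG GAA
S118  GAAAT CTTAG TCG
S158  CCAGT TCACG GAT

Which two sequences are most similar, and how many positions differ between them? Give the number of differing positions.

3

Pairwise Hamming distances:
  S114 vs S163: 3
  S114 vs S118: 6
  S114 vs S158: 5
  S163 vs S118: 6
  S163 vs S158: 6
  S118 vs S158: 10
The smallest is 3, between S114 and S163.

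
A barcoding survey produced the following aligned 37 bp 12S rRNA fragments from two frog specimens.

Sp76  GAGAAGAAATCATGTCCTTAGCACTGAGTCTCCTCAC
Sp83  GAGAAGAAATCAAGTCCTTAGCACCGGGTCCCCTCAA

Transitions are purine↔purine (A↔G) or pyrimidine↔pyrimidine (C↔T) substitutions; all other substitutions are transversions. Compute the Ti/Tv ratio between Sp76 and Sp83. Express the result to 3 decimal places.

1.500

Mismatches occur at site 13 (T→A, transversion), site 25 (T→C, transition), site 27 (A→G, transition), site 31 (T→C, transition), site 37 (C→A, transversion).
Of the 5 differences, 3 transitions and 2 transversions, so Ti/Tv = 3/2 = 1.500.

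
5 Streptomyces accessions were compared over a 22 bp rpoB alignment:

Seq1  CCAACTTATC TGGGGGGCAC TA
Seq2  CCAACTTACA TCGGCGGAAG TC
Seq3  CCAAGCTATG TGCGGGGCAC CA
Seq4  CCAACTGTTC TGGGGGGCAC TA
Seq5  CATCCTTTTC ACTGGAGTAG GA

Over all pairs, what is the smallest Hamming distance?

Pairwise Hamming distances:
  Seq1 vs Seq2: 7
  Seq1 vs Seq3: 5
  Seq1 vs Seq4: 2
  Seq1 vs Seq5: 11
  Seq2 vs Seq3: 11
  Seq2 vs Seq4: 9
  Seq2 vs Seq5: 13
  Seq3 vs Seq4: 7
  Seq3 vs Seq5: 14
  Seq4 vs Seq5: 11
The smallest is 2, between Seq1 and Seq4.

2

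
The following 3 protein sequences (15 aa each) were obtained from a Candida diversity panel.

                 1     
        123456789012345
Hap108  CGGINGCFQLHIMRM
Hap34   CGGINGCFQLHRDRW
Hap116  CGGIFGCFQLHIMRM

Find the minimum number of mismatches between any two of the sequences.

Pairwise Hamming distances:
  Hap108 vs Hap34: 3
  Hap108 vs Hap116: 1
  Hap34 vs Hap116: 4
The smallest is 1, between Hap108 and Hap116.

1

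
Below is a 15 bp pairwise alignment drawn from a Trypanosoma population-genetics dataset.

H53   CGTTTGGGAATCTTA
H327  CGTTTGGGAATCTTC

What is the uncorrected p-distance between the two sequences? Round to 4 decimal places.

The sequences differ at position 15 (A/C).
There are 1 differences over 15 sites, so p = 1/15 = 0.0667.

0.0667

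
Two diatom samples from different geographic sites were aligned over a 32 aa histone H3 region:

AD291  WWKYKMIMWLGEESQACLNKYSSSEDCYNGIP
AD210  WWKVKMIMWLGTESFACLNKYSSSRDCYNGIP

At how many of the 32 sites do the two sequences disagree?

4

The sequences differ at positions 4 (Y/V), 12 (E/T), 15 (Q/F), 25 (E/R).
That gives 4 mismatches out of 32 aligned sites, so the Hamming distance is 4.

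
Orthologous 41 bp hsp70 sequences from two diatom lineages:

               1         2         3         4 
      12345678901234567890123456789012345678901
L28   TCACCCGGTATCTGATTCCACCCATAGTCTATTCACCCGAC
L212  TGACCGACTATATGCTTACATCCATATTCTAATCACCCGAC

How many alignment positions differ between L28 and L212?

10

Differing sites — 2:C/G; 6:C/G; 7:G/A; 8:G/C; 12:C/A; 15:A/C; 18:C/A; 21:C/T; 27:G/T; 32:T/A.
That gives 10 mismatches out of 41 aligned sites, so the Hamming distance is 10.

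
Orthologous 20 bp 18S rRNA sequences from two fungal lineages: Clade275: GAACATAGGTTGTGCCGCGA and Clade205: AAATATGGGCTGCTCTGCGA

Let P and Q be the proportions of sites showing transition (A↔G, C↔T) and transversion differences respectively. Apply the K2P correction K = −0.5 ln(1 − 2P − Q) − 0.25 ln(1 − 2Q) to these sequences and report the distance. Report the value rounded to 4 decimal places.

0.5513

Differing sites — 1:G/A (Ti); 4:C/T (Ti); 7:A/G (Ti); 10:T/C (Ti); 13:T/C (Ti); 14:G/T (Tv); 16:C/T (Ti).
Of the 7 differences, 6 transitions and 1 transversion over 20 sites: P = 6/20 = 0.300000, Q = 1/20 = 0.050000.
d = −0.5·ln(0.350000) − 0.25·ln(0.900000) = −0.5·(-1.049822) − 0.25·(-0.105361) = 0.5513.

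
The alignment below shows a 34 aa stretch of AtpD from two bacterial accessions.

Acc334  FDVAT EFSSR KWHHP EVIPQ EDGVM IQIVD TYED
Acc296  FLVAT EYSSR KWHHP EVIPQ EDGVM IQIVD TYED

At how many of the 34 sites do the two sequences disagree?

2

The sequences differ at positions 2 (D/L), 7 (F/Y).
That gives 2 mismatches out of 34 aligned sites, so the Hamming distance is 2.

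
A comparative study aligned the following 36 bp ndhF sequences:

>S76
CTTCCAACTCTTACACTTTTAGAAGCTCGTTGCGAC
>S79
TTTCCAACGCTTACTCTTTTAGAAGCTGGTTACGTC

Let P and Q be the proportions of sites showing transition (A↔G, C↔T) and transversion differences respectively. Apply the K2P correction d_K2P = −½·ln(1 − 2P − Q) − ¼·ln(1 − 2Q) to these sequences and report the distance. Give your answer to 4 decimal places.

Differing sites — 1:C/T (Ti); 9:T/G (Tv); 15:A/T (Tv); 28:C/G (Tv); 32:G/A (Ti); 35:A/T (Tv).
Of the 6 differences, 2 transitions and 4 transversions over 36 sites: P = 2/36 = 0.055556, Q = 4/36 = 0.111111.
d = −0.5·ln(0.777777) − 0.25·ln(0.777778) = −0.5·(-0.251315) − 0.25·(-0.251314) = 0.1885.

0.1885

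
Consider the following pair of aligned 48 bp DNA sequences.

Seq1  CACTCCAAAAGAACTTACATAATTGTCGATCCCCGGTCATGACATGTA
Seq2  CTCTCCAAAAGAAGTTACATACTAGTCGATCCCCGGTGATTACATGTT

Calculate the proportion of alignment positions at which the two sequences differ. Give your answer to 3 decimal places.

0.146

Mismatches occur at site 2 (A→T), site 14 (C→G), site 22 (A→C), site 24 (T→A), site 38 (C→G), site 41 (G→T), site 48 (A→T).
There are 7 differences over 48 sites, so p = 7/48 = 0.146.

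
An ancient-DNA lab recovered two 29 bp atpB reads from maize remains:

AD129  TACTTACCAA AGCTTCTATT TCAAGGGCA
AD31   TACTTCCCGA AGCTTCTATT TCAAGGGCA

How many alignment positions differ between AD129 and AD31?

Mismatches occur at site 6 (A↔C), site 9 (A↔G).
That gives 2 mismatches out of 29 aligned sites, so the Hamming distance is 2.

2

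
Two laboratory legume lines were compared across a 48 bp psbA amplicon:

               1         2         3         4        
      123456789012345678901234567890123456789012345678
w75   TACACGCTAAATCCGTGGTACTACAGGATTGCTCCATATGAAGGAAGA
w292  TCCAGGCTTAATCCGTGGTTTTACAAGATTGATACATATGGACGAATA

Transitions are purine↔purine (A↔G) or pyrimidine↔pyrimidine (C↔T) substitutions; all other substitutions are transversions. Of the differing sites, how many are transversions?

8

Differing sites — 2:A/C (Tv); 5:C/G (Tv); 9:A/T (Tv); 20:A/T (Tv); 21:C/T (Ti); 26:G/A (Ti); 32:C/A (Tv); 34:C/A (Tv); 41:A/G (Ti); 43:G/C (Tv); 47:G/T (Tv).
Of the 11 differences, 3 transitions and 8 transversions, so the answer is 8.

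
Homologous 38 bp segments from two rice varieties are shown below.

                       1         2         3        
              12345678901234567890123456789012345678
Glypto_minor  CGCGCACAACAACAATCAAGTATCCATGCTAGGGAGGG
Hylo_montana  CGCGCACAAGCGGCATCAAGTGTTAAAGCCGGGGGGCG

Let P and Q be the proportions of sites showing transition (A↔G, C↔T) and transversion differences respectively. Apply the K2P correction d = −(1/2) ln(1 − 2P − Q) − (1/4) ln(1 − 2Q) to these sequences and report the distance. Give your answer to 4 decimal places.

0.4615

Mismatches occur at site 10 (C/G, transversion), site 11 (A/C, transversion), site 12 (A/G, transition), site 13 (C/G, transversion), site 14 (A/C, transversion), site 22 (A/G, transition), site 24 (C/T, transition), site 25 (C/A, transversion), site 27 (T/A, transversion), site 30 (T/C, transition), site 31 (A/G, transition), site 35 (A/G, transition), site 37 (G/C, transversion).
Of the 13 differences, 6 transitions and 7 transversions over 38 sites: P = 6/38 = 0.157895, Q = 7/38 = 0.184211.
d = −0.5·ln(0.499999) − 0.25·ln(0.631578) = −0.5·(-0.693149) − 0.25·(-0.459534) = 0.4615.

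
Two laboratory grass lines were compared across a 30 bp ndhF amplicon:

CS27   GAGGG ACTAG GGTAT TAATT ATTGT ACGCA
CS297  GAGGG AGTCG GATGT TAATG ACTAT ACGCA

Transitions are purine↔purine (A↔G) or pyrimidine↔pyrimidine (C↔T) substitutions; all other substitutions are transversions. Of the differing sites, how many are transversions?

The sequences differ at positions 7 (C/G, transversion), 9 (A/C, transversion), 12 (G/A, transition), 14 (A/G, transition), 20 (T/G, transversion), 22 (T/C, transition), 24 (G/A, transition).
Of the 7 differences, 4 transitions and 3 transversions, so the answer is 3.

3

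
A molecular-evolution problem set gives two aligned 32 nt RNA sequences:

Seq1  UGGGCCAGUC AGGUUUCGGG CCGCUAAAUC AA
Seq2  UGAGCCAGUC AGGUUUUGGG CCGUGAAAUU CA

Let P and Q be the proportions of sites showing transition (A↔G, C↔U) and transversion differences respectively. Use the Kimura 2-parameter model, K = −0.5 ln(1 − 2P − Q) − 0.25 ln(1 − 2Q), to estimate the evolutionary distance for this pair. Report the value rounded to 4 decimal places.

0.2207

Differing sites — 3:G/A (Ti); 17:C/U (Ti); 24:C/U (Ti); 25:U/G (Tv); 30:C/U (Ti); 31:A/C (Tv).
Of the 6 differences, 4 transitions and 2 transversions over 32 sites: P = 4/32 = 0.125000, Q = 2/32 = 0.062500.
d = −0.5·ln(0.687500) − 0.25·ln(0.875000) = −0.5·(-0.374693) − 0.25·(-0.133531) = 0.2207.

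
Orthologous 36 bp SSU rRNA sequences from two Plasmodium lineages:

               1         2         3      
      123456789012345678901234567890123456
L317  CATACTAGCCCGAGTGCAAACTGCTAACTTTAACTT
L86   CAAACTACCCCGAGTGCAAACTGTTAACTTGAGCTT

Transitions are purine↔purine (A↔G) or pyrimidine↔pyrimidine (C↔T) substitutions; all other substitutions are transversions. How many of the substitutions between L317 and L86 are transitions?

2

Differing sites — 3:T/A (Tv); 8:G/C (Tv); 24:C/T (Ti); 31:T/G (Tv); 33:A/G (Ti).
Of the 5 differences, 2 transitions and 3 transversions, so the answer is 2.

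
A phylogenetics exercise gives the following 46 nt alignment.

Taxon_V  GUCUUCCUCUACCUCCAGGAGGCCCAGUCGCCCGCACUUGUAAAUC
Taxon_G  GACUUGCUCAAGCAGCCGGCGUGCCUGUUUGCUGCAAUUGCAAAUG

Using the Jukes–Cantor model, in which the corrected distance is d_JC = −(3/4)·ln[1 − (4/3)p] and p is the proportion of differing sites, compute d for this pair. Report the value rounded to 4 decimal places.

0.5532

The sequences differ at positions 2 (U/A), 6 (C/G), 10 (U/A), 12 (C/G), 14 (U/A), 15 (C/G), 17 (A/C), 20 (A/C), 22 (G/U), 23 (C/G), 26 (A/U), 29 (C/U), 30 (G/U), 31 (C/G), 33 (C/U), 37 (C/A), 41 (U/C), 46 (C/G).
p = 18/46 = 0.391304.
d = −0.75 · ln(1 − (4/3)·0.391304) = −0.75 · ln(0.478261) = −0.75 · (-0.737599) = 0.5532.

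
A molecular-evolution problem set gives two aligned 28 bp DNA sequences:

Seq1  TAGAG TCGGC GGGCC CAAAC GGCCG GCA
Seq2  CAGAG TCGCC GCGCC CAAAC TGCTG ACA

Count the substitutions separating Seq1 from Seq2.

The sequences differ at positions 1 (T/C), 9 (G/C), 12 (G/C), 21 (G/T), 24 (C/T), 26 (G/A).
That gives 6 mismatches out of 28 aligned sites, so the Hamming distance is 6.

6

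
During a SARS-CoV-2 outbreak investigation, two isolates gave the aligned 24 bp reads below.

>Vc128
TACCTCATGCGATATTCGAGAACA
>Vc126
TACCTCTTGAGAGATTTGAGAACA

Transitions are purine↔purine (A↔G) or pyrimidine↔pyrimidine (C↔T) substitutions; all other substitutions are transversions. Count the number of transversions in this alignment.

The sequences differ at positions 7 (A/T, transversion), 10 (C/A, transversion), 13 (T/G, transversion), 17 (C/T, transition).
Of the 4 differences, 1 transition and 3 transversions, so the answer is 3.

3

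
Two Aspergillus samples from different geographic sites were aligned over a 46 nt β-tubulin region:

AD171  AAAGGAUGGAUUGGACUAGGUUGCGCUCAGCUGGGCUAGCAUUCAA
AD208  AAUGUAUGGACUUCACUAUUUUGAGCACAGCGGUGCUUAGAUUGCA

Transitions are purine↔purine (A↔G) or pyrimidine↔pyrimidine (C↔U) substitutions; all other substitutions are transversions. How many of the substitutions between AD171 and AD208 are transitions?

Mismatches occur at site 3 (A/U, transversion), site 5 (G/U, transversion), site 11 (U/C, transition), site 13 (G/U, transversion), site 14 (G/C, transversion), site 19 (G/U, transversion), site 20 (G/U, transversion), site 24 (C/A, transversion), site 27 (U/A, transversion), site 32 (U/G, transversion), site 34 (G/U, transversion), site 38 (A/U, transversion), site 39 (G/A, transition), site 40 (C/G, transversion), site 44 (C/G, transversion), site 45 (A/C, transversion).
Of the 16 differences, 2 transitions and 14 transversions, so the answer is 2.

2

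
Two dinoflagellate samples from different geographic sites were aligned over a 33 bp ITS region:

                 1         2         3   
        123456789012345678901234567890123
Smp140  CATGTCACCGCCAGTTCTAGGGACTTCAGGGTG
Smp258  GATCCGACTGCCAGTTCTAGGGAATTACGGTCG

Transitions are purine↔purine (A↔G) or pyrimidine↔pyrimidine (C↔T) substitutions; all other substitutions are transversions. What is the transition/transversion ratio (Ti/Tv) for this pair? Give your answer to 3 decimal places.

The sequences differ at positions 1 (C/G, transversion), 4 (G/C, transversion), 5 (T/C, transition), 6 (C/G, transversion), 9 (C/T, transition), 24 (C/A, transversion), 27 (C/A, transversion), 28 (A/C, transversion), 31 (G/T, transversion), 32 (T/C, transition).
Of the 10 differences, 3 transitions and 7 transversions, so Ti/Tv = 3/7 = 0.429.

0.429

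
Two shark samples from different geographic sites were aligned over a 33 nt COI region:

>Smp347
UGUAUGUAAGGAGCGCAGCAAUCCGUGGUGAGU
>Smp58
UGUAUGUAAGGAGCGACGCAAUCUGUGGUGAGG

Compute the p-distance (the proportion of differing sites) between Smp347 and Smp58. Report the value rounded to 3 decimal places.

Differing sites — 16:C/A; 17:A/C; 24:C/U; 33:U/G.
There are 4 differences over 33 sites, so p = 4/33 = 0.121.

0.121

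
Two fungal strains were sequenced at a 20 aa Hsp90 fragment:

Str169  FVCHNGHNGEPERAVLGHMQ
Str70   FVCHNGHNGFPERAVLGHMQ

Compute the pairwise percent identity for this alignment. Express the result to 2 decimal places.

A single mismatch occurs at site 10 (E→F).
19 of the 20 sites match, so the percent identity is 19/20 × 100 = 95.00%.

95.00%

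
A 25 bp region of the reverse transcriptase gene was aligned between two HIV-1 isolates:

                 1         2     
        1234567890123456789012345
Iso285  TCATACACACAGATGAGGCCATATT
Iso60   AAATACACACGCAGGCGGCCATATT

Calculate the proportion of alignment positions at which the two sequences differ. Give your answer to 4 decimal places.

0.2400

Differing sites — 1:T/A; 2:C/A; 11:A/G; 12:G/C; 14:T/G; 16:A/C.
There are 6 differences over 25 sites, so p = 6/25 = 0.2400.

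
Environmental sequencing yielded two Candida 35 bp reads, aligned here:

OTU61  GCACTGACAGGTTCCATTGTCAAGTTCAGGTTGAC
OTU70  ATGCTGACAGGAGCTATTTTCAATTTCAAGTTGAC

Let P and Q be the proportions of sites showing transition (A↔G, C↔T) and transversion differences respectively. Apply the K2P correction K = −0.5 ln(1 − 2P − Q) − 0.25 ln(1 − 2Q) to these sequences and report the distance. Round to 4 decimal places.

0.3203

Differing sites — 1:G/A (Ti); 2:C/T (Ti); 3:A/G (Ti); 12:T/A (Tv); 13:T/G (Tv); 15:C/T (Ti); 19:G/T (Tv); 24:G/T (Tv); 29:G/A (Ti).
Of the 9 differences, 5 transitions and 4 transversions over 35 sites: P = 5/35 = 0.142857, Q = 4/35 = 0.114286.
d = −0.5·ln(0.600000) − 0.25·ln(0.771428) = −0.5·(-0.510826) − 0.25·(-0.259512) = 0.3203.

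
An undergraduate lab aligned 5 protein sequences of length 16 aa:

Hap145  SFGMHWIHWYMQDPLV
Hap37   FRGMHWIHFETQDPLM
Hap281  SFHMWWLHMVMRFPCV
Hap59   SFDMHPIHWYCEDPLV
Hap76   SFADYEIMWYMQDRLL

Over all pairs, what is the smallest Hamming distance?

Pairwise Hamming distances:
  Hap145 vs Hap37: 6
  Hap145 vs Hap281: 8
  Hap145 vs Hap59: 4
  Hap145 vs Hap76: 7
  Hap37 vs Hap281: 12
  Hap37 vs Hap59: 9
  Hap37 vs Hap76: 12
  Hap281 vs Hap59: 10
  Hap281 vs Hap76: 13
  Hap59 vs Hap76: 9
The smallest is 4, between Hap145 and Hap59.

4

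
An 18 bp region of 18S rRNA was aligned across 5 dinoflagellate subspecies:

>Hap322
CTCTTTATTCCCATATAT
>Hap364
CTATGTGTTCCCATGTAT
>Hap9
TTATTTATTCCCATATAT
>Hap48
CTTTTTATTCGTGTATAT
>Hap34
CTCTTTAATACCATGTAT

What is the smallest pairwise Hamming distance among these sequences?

2

Pairwise Hamming distances:
  Hap322 vs Hap364: 4
  Hap322 vs Hap9: 2
  Hap322 vs Hap48: 4
  Hap322 vs Hap34: 3
  Hap364 vs Hap9: 4
  Hap364 vs Hap48: 7
  Hap364 vs Hap34: 5
  Hap9 vs Hap48: 5
  Hap9 vs Hap34: 5
  Hap48 vs Hap34: 7
The smallest is 2, between Hap322 and Hap9.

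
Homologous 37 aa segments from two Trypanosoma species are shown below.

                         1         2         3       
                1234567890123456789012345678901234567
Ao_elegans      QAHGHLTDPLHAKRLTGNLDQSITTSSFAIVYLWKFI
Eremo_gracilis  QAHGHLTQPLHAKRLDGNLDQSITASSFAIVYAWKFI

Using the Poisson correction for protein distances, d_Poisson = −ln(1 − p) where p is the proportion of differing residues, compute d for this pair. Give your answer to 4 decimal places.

0.1144

Differing sites — 8:D/Q; 16:T/D; 25:T/A; 33:L/A.
p = 4/37 = 0.108108.
d = −ln(1 − 0.108108) = −ln(0.891892) = 0.1144.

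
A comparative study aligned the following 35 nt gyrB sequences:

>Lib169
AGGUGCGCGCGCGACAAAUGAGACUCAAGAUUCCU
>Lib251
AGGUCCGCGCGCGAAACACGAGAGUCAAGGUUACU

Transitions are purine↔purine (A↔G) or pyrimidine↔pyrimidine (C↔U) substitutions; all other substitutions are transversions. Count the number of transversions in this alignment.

5

Differing sites — 5:G/C (Tv); 15:C/A (Tv); 17:A/C (Tv); 19:U/C (Ti); 24:C/G (Tv); 30:A/G (Ti); 33:C/A (Tv).
Of the 7 differences, 2 transitions and 5 transversions, so the answer is 5.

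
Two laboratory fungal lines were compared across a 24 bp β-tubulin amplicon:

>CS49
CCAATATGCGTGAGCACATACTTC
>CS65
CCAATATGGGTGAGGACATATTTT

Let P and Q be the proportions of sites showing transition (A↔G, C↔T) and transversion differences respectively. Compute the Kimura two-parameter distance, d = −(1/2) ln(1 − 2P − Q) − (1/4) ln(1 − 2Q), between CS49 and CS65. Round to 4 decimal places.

0.1894

Mismatches occur at site 9 (C→G, transversion), site 15 (C→G, transversion), site 21 (C→T, transition), site 24 (C→T, transition).
Of the 4 differences, 2 transitions and 2 transversions over 24 sites: P = 2/24 = 0.083333, Q = 2/24 = 0.083333.
d = −0.5·ln(0.750001) − 0.25·ln(0.833334) = −0.5·(-0.287681) − 0.25·(-0.182321) = 0.1894.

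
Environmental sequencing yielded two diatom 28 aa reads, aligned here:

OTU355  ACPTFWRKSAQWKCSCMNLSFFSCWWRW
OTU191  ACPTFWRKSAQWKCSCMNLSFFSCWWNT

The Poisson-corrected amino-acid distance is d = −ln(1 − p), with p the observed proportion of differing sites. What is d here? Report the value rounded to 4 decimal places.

The sequences differ at positions 27 (R/N), 28 (W/T).
p = 2/28 = 0.071429.
d = −ln(1 − 0.071429) = −ln(0.928571) = 0.0741.

0.0741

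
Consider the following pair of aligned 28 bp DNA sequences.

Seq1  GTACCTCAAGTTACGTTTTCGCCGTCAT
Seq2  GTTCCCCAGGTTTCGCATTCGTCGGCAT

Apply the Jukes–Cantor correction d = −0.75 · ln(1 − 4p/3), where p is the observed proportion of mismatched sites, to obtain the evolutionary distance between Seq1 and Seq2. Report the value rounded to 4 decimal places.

0.3597

The sequences differ at positions 3 (A/T), 6 (T/C), 9 (A/G), 13 (A/T), 16 (T/C), 17 (T/A), 22 (C/T), 25 (T/G).
p = 8/28 = 0.285714.
d = −0.75 · ln(1 − (4/3)·0.285714) = −0.75 · ln(0.619048) = −0.75 · (-0.479572) = 0.3597.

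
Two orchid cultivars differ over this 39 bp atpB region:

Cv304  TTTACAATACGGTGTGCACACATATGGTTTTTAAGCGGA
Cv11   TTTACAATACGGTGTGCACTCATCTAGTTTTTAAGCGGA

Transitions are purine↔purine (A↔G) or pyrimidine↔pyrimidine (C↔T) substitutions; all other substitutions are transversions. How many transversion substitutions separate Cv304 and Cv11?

The sequences differ at positions 20 (A/T, transversion), 24 (A/C, transversion), 26 (G/A, transition).
Of the 3 differences, 1 transition and 2 transversions, so the answer is 2.

2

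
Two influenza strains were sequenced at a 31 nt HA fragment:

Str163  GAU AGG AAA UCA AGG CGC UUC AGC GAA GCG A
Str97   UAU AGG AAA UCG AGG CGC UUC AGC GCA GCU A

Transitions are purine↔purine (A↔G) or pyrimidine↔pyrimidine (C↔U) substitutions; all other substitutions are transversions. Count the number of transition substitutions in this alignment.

1

The sequences differ at positions 1 (G/U, transversion), 12 (A/G, transition), 26 (A/C, transversion), 30 (G/U, transversion).
Of the 4 differences, 1 transition and 3 transversions, so the answer is 1.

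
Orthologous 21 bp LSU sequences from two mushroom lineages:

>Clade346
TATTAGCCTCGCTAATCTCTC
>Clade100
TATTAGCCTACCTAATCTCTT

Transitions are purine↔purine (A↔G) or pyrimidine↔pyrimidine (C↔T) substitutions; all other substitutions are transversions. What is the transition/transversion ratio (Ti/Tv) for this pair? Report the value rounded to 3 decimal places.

0.500

Mismatches occur at site 10 (C/A, transversion), site 11 (G/C, transversion), site 21 (C/T, transition).
Of the 3 differences, 1 transition and 2 transversions, so Ti/Tv = 1/2 = 0.500.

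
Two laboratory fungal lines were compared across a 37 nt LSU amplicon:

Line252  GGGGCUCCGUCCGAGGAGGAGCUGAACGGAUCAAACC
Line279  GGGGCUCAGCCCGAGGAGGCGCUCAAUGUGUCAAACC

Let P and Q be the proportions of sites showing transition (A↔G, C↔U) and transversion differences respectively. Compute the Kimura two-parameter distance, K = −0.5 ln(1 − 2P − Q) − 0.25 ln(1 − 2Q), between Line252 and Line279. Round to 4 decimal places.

0.2184

Differing sites — 8:C/A (Tv); 10:U/C (Ti); 20:A/C (Tv); 24:G/C (Tv); 27:C/U (Ti); 29:G/U (Tv); 30:A/G (Ti).
Of the 7 differences, 3 transitions and 4 transversions over 37 sites: P = 3/37 = 0.081081, Q = 4/37 = 0.108108.
d = −0.5·ln(0.729730) − 0.25·ln(0.783784) = −0.5·(-0.315081) − 0.25·(-0.243622) = 0.2184.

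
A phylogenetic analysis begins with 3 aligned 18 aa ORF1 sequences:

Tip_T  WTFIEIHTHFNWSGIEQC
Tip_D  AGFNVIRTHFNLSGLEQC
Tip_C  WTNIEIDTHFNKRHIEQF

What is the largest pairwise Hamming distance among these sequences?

Pairwise Hamming distances:
  Tip_T vs Tip_D: 7
  Tip_T vs Tip_C: 6
  Tip_D vs Tip_C: 11
The largest is 11, between Tip_D and Tip_C.

11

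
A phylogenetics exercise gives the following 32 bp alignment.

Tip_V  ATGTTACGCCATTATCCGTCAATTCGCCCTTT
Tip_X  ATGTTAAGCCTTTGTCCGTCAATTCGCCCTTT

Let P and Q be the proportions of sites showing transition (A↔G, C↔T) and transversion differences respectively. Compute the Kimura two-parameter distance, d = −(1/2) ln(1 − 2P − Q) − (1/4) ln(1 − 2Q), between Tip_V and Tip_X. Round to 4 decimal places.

The sequences differ at positions 7 (C/A, transversion), 11 (A/T, transversion), 14 (A/G, transition).
Of the 3 differences, 1 transition and 2 transversions over 32 sites: P = 1/32 = 0.031250, Q = 2/32 = 0.062500.
d = −0.5·ln(0.875000) − 0.25·ln(0.875000) = −0.5·(-0.133531) − 0.25·(-0.133531) = 0.1001.

0.1001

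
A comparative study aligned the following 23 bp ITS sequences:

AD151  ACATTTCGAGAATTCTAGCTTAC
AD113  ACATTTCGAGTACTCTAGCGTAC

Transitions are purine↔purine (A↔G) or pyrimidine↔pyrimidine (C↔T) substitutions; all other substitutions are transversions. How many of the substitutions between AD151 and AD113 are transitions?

1

The sequences differ at positions 11 (A/T, transversion), 13 (T/C, transition), 20 (T/G, transversion).
Of the 3 differences, 1 transition and 2 transversions, so the answer is 1.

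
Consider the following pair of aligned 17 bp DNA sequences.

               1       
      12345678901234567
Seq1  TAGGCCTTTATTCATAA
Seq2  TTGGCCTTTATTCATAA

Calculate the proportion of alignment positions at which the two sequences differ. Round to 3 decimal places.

A single mismatch occurs at site 2 (A/T).
There are 1 differences over 17 sites, so p = 1/17 = 0.059.

0.059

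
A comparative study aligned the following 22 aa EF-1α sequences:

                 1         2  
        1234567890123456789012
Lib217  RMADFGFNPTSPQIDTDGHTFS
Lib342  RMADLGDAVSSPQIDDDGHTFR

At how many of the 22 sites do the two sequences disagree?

7

The sequences differ at positions 5 (F/L), 7 (F/D), 8 (N/A), 9 (P/V), 10 (T/S), 16 (T/D), 22 (S/R).
That gives 7 mismatches out of 22 aligned sites, so the Hamming distance is 7.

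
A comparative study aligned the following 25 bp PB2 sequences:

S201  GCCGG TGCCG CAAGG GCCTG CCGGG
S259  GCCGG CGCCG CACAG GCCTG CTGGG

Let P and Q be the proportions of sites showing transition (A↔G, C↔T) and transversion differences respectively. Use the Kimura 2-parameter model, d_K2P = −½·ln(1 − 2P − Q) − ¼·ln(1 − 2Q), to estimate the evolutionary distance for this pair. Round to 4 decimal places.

Mismatches occur at site 6 (T↔C, transition), site 13 (A↔C, transversion), site 14 (G↔A, transition), site 22 (C↔T, transition).
Of the 4 differences, 3 transitions and 1 transversion over 25 sites: P = 3/25 = 0.120000, Q = 1/25 = 0.040000.
d = −0.5·ln(0.720000) − 0.25·ln(0.920000) = −0.5·(-0.328504) − 0.25·(-0.083382) = 0.1851.

0.1851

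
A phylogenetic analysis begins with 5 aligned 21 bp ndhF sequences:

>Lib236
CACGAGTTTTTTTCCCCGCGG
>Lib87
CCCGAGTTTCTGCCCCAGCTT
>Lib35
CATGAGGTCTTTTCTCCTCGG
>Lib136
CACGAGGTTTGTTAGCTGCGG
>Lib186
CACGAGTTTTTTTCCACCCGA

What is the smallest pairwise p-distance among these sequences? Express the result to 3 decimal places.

0.143

Pairwise Hamming distances:
  Lib236 vs Lib87: 7
  Lib236 vs Lib35: 5
  Lib236 vs Lib136: 5
  Lib236 vs Lib186: 3
  Lib87 vs Lib35: 12
  Lib87 vs Lib136: 11
  Lib87 vs Lib186: 9
  Lib35 vs Lib136: 7
  Lib35 vs Lib186: 7
  Lib136 vs Lib186: 8
The smallest is 3 mismatches, between Lib236 and Lib186; p = 3/21 = 0.143.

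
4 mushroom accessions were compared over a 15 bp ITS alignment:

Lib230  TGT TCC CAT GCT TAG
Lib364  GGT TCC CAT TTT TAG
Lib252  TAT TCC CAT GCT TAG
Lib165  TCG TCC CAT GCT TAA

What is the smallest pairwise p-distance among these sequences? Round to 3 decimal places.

Pairwise Hamming distances:
  Lib230 vs Lib364: 3
  Lib230 vs Lib252: 1
  Lib230 vs Lib165: 3
  Lib364 vs Lib252: 4
  Lib364 vs Lib165: 6
  Lib252 vs Lib165: 3
The smallest is 1 mismatch, between Lib230 and Lib252; p = 1/15 = 0.067.

0.067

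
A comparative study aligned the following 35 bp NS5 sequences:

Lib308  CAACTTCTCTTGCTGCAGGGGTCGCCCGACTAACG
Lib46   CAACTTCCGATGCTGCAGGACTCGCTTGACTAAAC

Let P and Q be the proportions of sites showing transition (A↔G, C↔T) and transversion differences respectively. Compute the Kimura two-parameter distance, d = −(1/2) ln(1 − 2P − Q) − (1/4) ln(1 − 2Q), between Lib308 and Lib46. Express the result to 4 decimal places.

The sequences differ at positions 8 (T/C, transition), 9 (C/G, transversion), 10 (T/A, transversion), 20 (G/A, transition), 21 (G/C, transversion), 26 (C/T, transition), 27 (C/T, transition), 34 (C/A, transversion), 35 (G/C, transversion).
Of the 9 differences, 4 transitions and 5 transversions over 35 sites: P = 4/35 = 0.114286, Q = 5/35 = 0.142857.
d = −0.5·ln(0.628571) − 0.25·ln(0.714286) = −0.5·(-0.464306) − 0.25·(-0.336472) = 0.3163.

0.3163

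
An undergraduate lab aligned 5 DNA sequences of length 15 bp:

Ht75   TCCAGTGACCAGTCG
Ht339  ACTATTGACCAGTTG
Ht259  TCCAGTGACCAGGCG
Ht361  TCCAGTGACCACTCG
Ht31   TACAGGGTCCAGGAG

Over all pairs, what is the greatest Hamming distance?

8

Pairwise Hamming distances:
  Ht75 vs Ht339: 4
  Ht75 vs Ht259: 1
  Ht75 vs Ht361: 1
  Ht75 vs Ht31: 5
  Ht339 vs Ht259: 5
  Ht339 vs Ht361: 5
  Ht339 vs Ht31: 8
  Ht259 vs Ht361: 2
  Ht259 vs Ht31: 4
  Ht361 vs Ht31: 6
The largest is 8, between Ht339 and Ht31.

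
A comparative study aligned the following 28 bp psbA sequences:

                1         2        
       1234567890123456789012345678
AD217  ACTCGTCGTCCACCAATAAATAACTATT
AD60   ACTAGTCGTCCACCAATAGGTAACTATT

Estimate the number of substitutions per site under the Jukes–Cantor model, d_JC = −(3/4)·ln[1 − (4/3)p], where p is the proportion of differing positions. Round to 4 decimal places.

0.1156

The sequences differ at positions 4 (C/A), 19 (A/G), 20 (A/G).
p = 3/28 = 0.107143.
d = −0.75 · ln(1 − (4/3)·0.107143) = −0.75 · ln(0.857143) = −0.75 · (-0.154151) = 0.1156.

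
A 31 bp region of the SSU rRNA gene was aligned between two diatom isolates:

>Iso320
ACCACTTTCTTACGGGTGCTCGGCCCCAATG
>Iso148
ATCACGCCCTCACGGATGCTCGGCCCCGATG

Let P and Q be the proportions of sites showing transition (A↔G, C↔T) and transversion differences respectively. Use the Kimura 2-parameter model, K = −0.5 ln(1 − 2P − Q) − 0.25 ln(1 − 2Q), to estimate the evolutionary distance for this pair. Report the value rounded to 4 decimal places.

Differing sites — 2:C/T (Ti); 6:T/G (Tv); 7:T/C (Ti); 8:T/C (Ti); 11:T/C (Ti); 16:G/A (Ti); 28:A/G (Ti).
Of the 7 differences, 6 transitions and 1 transversion over 31 sites: P = 6/31 = 0.193548, Q = 1/31 = 0.032258.
d = −0.5·ln(0.580646) − 0.25·ln(0.935484) = −0.5·(-0.543614) − 0.25·(-0.066691) = 0.2885.

0.2885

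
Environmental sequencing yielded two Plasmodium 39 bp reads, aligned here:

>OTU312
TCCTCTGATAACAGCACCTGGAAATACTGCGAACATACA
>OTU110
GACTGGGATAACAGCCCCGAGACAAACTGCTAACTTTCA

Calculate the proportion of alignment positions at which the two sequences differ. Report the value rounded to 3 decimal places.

Differing sites — 1:T/G; 2:C/A; 5:C/G; 6:T/G; 16:A/C; 19:T/G; 20:G/A; 23:A/C; 25:T/A; 31:G/T; 35:A/T; 37:A/T.
There are 12 differences over 39 sites, so p = 12/39 = 0.308.

0.308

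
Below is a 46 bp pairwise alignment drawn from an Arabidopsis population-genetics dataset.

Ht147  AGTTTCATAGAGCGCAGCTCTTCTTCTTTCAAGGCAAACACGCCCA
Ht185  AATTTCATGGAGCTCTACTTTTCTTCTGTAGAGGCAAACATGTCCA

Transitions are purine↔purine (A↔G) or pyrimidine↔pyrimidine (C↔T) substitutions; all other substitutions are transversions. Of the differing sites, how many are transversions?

Mismatches occur at site 2 (G↔A, transition), site 9 (A↔G, transition), site 14 (G↔T, transversion), site 16 (A↔T, transversion), site 17 (G↔A, transition), site 20 (C↔T, transition), site 28 (T↔G, transversion), site 30 (C↔A, transversion), site 31 (A↔G, transition), site 41 (C↔T, transition), site 43 (C↔T, transition).
Of the 11 differences, 7 transitions and 4 transversions, so the answer is 4.

4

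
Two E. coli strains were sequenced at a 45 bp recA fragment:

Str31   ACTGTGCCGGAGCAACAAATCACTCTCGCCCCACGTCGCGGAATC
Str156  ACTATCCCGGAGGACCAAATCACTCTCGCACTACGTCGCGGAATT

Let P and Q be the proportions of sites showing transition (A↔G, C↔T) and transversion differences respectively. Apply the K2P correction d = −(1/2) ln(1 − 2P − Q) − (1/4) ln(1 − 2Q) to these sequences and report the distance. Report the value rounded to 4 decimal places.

0.1746

Differing sites — 4:G/A (Ti); 6:G/C (Tv); 13:C/G (Tv); 15:A/C (Tv); 30:C/A (Tv); 32:C/T (Ti); 45:C/T (Ti).
Of the 7 differences, 3 transitions and 4 transversions over 45 sites: P = 3/45 = 0.066667, Q = 4/45 = 0.088889.
d = −0.5·ln(0.777777) − 0.25·ln(0.822222) = −0.5·(-0.251315) − 0.25·(-0.195745) = 0.1746.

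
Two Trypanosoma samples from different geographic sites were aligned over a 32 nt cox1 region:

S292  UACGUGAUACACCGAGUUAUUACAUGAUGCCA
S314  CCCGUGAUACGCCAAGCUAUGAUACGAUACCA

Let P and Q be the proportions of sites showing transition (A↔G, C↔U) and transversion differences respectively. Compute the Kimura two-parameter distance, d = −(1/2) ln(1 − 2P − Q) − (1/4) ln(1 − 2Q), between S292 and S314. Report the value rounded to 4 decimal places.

0.3800

Mismatches occur at site 1 (U↔C, transition), site 2 (A↔C, transversion), site 11 (A↔G, transition), site 14 (G↔A, transition), site 17 (U↔C, transition), site 21 (U↔G, transversion), site 23 (C↔U, transition), site 25 (U↔C, transition), site 29 (G↔A, transition).
Of the 9 differences, 7 transitions and 2 transversions over 32 sites: P = 7/32 = 0.218750, Q = 2/32 = 0.062500.
d = −0.5·ln(0.500000) − 0.25·ln(0.875000) = −0.5·(-0.693147) − 0.25·(-0.133531) = 0.3800.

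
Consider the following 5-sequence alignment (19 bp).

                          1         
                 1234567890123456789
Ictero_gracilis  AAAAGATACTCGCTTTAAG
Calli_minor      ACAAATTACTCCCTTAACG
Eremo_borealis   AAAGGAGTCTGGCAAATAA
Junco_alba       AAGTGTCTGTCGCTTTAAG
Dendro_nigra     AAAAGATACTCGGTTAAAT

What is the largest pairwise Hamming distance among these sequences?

Pairwise Hamming distances:
  Ictero_gracilis vs Calli_minor: 6
  Ictero_gracilis vs Eremo_borealis: 9
  Ictero_gracilis vs Junco_alba: 6
  Ictero_gracilis vs Dendro_nigra: 3
  Calli_minor vs Eremo_borealis: 13
  Calli_minor vs Junco_alba: 10
  Calli_minor vs Dendro_nigra: 7
  Eremo_borealis vs Junco_alba: 11
  Eremo_borealis vs Dendro_nigra: 9
  Junco_alba vs Dendro_nigra: 9
The largest is 13, between Calli_minor and Eremo_borealis.

13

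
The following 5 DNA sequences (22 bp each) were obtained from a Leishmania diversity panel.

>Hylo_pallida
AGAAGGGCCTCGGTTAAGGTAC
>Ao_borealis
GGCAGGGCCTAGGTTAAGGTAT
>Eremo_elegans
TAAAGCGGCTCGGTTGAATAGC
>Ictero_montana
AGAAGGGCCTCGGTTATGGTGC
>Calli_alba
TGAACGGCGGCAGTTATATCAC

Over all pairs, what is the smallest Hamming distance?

Pairwise Hamming distances:
  Hylo_pallida vs Ao_borealis: 4
  Hylo_pallida vs Eremo_elegans: 9
  Hylo_pallida vs Ictero_montana: 2
  Hylo_pallida vs Calli_alba: 9
  Ao_borealis vs Eremo_elegans: 12
  Ao_borealis vs Ictero_montana: 6
  Ao_borealis vs Calli_alba: 12
  Eremo_elegans vs Ictero_montana: 9
  Eremo_elegans vs Calli_alba: 11
  Ictero_montana vs Calli_alba: 9
The smallest is 2, between Hylo_pallida and Ictero_montana.

2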